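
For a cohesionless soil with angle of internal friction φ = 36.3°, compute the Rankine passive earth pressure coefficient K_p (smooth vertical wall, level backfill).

3.90

K_p = (1 + sin φ)/(1 − sin φ) = tan²(45° + 36.3°/2) = 3.902.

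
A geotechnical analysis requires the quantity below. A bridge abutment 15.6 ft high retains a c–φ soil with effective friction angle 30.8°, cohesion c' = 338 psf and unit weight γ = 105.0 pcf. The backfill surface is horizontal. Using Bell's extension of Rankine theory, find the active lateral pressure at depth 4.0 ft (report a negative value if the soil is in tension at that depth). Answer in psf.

-248 psf

K_a = (1 − sin φ)/(1 + sin φ) = 0.3227.
σ_a = K_a γ z − 2c√K_a = 0.3227×105.0×4.0 − 2×338×0.5681 = -248.5 psf.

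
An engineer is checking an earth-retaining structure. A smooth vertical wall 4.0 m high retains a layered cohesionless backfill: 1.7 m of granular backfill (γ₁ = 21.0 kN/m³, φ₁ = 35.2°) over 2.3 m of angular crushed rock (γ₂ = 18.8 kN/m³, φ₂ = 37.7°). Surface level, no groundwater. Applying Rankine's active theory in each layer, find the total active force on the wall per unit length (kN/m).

39.9 kN/m

K_a1 = tan²(45°−35.2°/2) = 0.2687; K_a2 = tan²(45°−37.7°/2) = 0.2411.
Layer 1: σ at base = K_a1 γ₁ h₁ = 9.592 kPa; P₁ = ½×9.592×1.7 = 8.153.
Layer 2: σ_v at top = γ₁h₁ = 35.70; σ_h top = K_a2×35.70 = 8.606; σ_h base = K_a2×(35.70+18.8×2.3) = 19.03.
P₂ = ½(8.606+19.03)×2.3 = 31.78. Total P_a = 8.153+31.78 = 39.93 kN/m.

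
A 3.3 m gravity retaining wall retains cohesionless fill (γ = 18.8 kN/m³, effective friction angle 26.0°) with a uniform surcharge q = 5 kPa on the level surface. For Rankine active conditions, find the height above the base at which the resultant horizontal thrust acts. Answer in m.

1.18 m

K_a = 0.3905.
Triangular part P₁ = ½K_aγH² = 39.97 at H/3 = 1.100 m; rectangular part P₂ = K_a q H = 6.443 at H/2 = 1.650 m.
ȳ = (P₁·1.100 + P₂·1.650)/(P₁+P₂) = 1.176 m.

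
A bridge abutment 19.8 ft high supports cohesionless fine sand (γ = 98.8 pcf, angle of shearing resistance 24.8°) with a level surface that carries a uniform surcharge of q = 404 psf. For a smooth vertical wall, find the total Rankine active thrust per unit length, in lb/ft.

11200 lb/ft

K_a = tan²(45° − φ/2) = 0.4090.
Soil triangle: ½ K_a γ H² = 0.5×0.4090×98.8×19.8² = 7921 lb/ft.
Surcharge rectangle: K_a q H = 0.4090×404×19.8 = 3272 lb/ft.
Total = 7921 + 3272 = 11190 lb/ft.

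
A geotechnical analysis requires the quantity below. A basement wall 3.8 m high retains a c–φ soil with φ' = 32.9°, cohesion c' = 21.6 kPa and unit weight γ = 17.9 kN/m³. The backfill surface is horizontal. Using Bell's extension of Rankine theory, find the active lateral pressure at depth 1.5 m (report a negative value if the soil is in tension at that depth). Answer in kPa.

K_a = (1 − sin φ)/(1 + sin φ) = 0.2960.
σ_a = K_a γ z − 2c√K_a = 0.2960×17.9×1.5 − 2×21.6×0.5441 = -15.56 kPa.

-15.6 kPa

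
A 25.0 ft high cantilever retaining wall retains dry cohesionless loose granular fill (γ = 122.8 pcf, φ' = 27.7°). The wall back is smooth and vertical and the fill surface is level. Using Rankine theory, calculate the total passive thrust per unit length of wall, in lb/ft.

K_p = tan²(45° + φ/2) = 2.737.
P_p = ½ K_p γ H² = 0.5 × 2.737 × 122.8 × 25.0² = 105000 lb/ft.

105000 lb/ft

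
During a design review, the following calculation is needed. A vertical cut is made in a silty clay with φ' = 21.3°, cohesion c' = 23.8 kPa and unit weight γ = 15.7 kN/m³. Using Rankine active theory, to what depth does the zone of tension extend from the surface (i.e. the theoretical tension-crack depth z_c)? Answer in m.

K_a = tan²(45° − 21.3°/2) = 0.4671; √K_a = 0.6834.
The active pressure is zero where K_a γ z = 2c√K_a, so z_c = 2c/(γ√K_a) = 2×23.8/(15.7×0.6834) = 4.436 m.

4.44 m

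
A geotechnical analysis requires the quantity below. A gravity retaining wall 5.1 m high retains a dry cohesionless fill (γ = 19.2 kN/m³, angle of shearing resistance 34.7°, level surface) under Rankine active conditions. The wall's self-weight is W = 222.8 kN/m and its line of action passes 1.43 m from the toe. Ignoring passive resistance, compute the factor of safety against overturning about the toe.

2.73

K_a = tan²(45° − 34.7°/2) = 0.2745.
P_a = ½K_aγH² = 0.5×0.2745×19.2×5.1² = 68.53 kN/m, acting at H/3 = 1.700 m above the base.
Overturning moment M_o = P_a × H/3 = 68.53 × 1.700 = 116.5.
Resisting moment M_r = W × 1.43 = 222.8 × 1.43 = 318.6.
FS_overturning = M_r/M_o = 318.6/116.5 = 2.735.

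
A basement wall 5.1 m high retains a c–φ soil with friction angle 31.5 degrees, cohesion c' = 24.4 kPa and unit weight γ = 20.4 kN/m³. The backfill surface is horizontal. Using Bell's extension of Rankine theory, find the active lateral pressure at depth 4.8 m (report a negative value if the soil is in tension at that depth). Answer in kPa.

3.38 kPa

K_a = (1 − sin φ)/(1 + sin φ) = 0.3136.
σ_a = K_a γ z − 2c√K_a = 0.3136×20.4×4.8 − 2×24.4×0.5600 = 3.381 kPa.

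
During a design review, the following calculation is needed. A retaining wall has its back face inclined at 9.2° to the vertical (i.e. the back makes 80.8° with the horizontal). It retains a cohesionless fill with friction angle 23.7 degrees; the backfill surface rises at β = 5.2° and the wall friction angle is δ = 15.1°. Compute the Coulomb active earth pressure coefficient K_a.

0.490

K_a = sin²(α+φ) / [sin²α · sin(α−δ) · (1 + √{sin(φ+δ)sin(φ−β) / (sin(α−δ)sin(α+β))})²].
With α = 80.8°, φ = 23.7°, δ = 15.1°, β = 5.2°: K_a = 0.4900.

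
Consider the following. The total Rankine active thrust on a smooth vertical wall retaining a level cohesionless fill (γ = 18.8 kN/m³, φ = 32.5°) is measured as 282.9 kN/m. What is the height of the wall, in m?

10.00 m

K_a = 0.3010. P_a = ½ K_a γ H² ⇒ H = √(2P_a/(K_a γ)).
H = √(2×282.9/(0.3010×18.8)) = 10.000 m.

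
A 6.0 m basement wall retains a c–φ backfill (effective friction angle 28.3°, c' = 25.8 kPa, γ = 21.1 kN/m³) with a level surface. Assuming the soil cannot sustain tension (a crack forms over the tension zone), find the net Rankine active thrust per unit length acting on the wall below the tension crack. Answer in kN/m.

13.7 kN/m

K_a = 0.3568; √K_a = 0.5973.
Tension-crack depth z_c = 2c/(γ√K_a) = 2×25.8/(21.1×0.5973) = 4.094 m.
σ_a at base = K_a γ H − 2c√K_a = 0.3568×21.1×6.0 − 2×25.8×0.5973 = 14.35 kPa.
P_a = ½ × 14.35 × (H − z_c) = 0.5×14.35×1.906 = 13.67 kN/m.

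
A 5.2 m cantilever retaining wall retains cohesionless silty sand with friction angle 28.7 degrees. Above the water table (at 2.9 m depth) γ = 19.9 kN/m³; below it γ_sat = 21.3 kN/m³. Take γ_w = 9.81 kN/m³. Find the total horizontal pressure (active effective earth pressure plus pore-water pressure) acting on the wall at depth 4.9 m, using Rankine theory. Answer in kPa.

K_a = (1 − sin φ)/(1 + sin φ) = 0.3511.
γ' = 21.3 − 9.81 = 11.49 kN/m³.
Effective vertical stress at 4.9 m: σ'_v = 19.9×2.9 + 11.49×2.00 = 80.69 kPa.
σ'_h = K_a σ'_v = 0.3511 × 80.69 = 28.33 kPa; u = γ_w × 2.00 = 19.62 kPa.
Total σ_h = 28.33 + 19.62 = 47.95 kPa.

48.0 kPa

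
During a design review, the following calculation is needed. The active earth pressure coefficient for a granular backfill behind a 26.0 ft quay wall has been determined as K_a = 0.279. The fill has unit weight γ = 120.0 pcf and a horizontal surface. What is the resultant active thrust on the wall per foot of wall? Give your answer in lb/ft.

11300 lb/ft

P = ½ K_a γ H² = 0.5 × 0.279 × 120.0 × 26.0² = 11320 lb/ft.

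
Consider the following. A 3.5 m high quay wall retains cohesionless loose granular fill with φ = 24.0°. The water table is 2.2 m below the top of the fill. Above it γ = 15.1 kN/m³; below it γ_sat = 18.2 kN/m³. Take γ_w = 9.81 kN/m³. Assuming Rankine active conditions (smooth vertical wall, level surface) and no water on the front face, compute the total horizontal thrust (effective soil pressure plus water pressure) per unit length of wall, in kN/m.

44.9 kN/m

K_a = tan²(45° − φ/2) = 0.4217.
γ' = 18.2 − 9.81 = 8.390 kN/m³. Depth below WT = 1.3 m.
σ'_h at WT = K_a γ d_w = 14.01 kPa; at base = 14.01 + K_a γ' × 1.3 = 18.61 kPa.
P₁ (0–2.2 m) = ½×14.01×2.2 = 15.41. P₂ (2.2–3.5 m) = ½(14.01+18.61)×1.3 = 21.20.
P_w = ½ γ_w h₂² = 0.5×9.81×1.3² = 8.289. Total = 15.41+21.20+8.289 = 44.90 kN/m.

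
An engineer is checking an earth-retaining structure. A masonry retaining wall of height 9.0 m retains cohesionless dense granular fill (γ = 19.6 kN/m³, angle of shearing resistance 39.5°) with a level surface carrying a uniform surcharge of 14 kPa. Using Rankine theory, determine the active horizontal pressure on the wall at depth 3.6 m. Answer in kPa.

K_a = (1 − sin φ)/(1 + sin φ) = 0.2224.
σ_v = γz + q = 19.6 × 3.6 + 14 = 84.56 kPa.
σ_h = K_a σ_v = 0.2224 × 84.56 = 18.81 kPa.

18.8 kPa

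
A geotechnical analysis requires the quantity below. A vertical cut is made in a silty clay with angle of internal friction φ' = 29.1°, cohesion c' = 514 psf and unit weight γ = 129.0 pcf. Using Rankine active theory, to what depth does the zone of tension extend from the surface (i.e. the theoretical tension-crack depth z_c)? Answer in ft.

13.6 ft

K_a = tan²(45° − 29.1°/2) = 0.3456; √K_a = 0.5879.
The active pressure is zero where K_a γ z = 2c√K_a, so z_c = 2c/(γ√K_a) = 2×514/(129.0×0.5879) = 13.56 ft.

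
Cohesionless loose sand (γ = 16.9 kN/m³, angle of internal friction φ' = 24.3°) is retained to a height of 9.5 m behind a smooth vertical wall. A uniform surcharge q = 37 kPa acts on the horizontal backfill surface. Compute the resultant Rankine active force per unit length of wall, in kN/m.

K_a = tan²(45° − φ/2) = 0.4169.
Soil triangle: ½ K_a γ H² = 0.5×0.4169×16.9×9.5² = 317.9 kN/m.
Surcharge rectangle: K_a q H = 0.4169×37×9.5 = 146.5 kN/m.
Total = 317.9 + 146.5 = 464.5 kN/m.

464 kN/m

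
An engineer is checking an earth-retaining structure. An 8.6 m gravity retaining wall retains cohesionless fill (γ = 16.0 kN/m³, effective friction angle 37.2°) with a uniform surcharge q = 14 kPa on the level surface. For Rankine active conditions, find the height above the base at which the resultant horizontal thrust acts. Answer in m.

3.11 m

K_a = 0.2464.
Triangular part P₁ = ½K_aγH² = 145.8 at H/3 = 2.867 m; rectangular part P₂ = K_a q H = 29.67 at H/2 = 4.300 m.
ȳ = (P₁·2.867 + P₂·4.300)/(P₁+P₂) = 3.109 m.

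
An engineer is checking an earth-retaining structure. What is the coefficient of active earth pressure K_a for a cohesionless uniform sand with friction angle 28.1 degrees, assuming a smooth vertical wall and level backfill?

0.360

K_a = (1 − sin φ)/(1 + sin φ) = (1 − sin 28.1°)/(1 + sin 28.1°) = 0.3596.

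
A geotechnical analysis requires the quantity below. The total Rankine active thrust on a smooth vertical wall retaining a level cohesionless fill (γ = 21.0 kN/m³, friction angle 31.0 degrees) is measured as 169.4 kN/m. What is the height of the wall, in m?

7.10 m

K_a = 0.3201. P_a = ½ K_a γ H² ⇒ H = √(2P_a/(K_a γ)).
H = √(2×169.4/(0.3201×21.0)) = 7.099 m.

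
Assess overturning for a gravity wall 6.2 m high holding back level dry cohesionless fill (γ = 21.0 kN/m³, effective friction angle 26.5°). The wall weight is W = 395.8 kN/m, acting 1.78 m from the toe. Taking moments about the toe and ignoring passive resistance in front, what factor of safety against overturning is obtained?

2.21

K_a = tan²(45° − 26.5°/2) = 0.3829.
P_a = ½K_aγH² = 0.5×0.3829×21.0×6.2² = 154.6 kN/m, acting at H/3 = 2.067 m above the base.
Overturning moment M_o = P_a × H/3 = 154.6 × 2.067 = 319.4.
Resisting moment M_r = W × 1.78 = 395.8 × 1.78 = 704.5.
FS_overturning = M_r/M_o = 704.5/319.4 = 2.206.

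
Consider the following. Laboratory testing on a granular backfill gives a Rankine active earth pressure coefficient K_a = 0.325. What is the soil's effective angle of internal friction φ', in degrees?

K_a = tan²(45° − φ/2) ⇒ 45° − φ/2 = arctan(√0.325) = 29.69°.
φ = 2(45° − 29.69°) = 30.63°.

30.6°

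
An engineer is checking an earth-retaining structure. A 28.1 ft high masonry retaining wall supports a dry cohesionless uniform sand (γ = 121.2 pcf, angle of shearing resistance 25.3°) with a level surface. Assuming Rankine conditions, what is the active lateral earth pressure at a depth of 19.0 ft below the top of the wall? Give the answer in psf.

924 psf

K_a = (1 − sin φ)/(1 + sin φ) = 0.4012.
σ_h = K_a γ z = 0.4012 × 121.2 × 19.0 = 923.9 psf.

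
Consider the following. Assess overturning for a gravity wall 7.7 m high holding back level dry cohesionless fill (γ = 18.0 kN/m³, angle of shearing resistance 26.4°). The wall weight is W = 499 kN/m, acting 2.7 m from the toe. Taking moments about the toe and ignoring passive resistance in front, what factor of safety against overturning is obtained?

K_a = tan²(45° − 26.4°/2) = 0.3844.
P_a = ½K_aγH² = 0.5×0.3844×18.0×7.7² = 205.1 kN/m, acting at H/3 = 2.567 m above the base.
Overturning moment M_o = P_a × H/3 = 205.1 × 2.567 = 526.5.
Resisting moment M_r = W × 2.7 = 499 × 2.7 = 1347.
FS_overturning = M_r/M_o = 1347/526.5 = 2.559.

2.56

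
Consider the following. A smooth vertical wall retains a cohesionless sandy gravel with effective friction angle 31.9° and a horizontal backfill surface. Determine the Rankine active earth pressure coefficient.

K_a = (1 − sin φ)/(1 + sin φ) = (1 − sin 31.9°)/(1 + sin 31.9°) = 0.3085.

0.309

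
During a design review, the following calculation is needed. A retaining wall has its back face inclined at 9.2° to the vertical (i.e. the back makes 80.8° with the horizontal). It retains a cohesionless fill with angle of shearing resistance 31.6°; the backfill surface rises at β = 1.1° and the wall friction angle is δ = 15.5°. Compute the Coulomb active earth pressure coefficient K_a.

0.358

K_a = sin²(α+φ) / [sin²α · sin(α−δ) · (1 + √{sin(φ+δ)sin(φ−β) / (sin(α−δ)sin(α+β))})²].
With α = 80.8°, φ = 31.6°, δ = 15.5°, β = 1.1°: K_a = 0.3577.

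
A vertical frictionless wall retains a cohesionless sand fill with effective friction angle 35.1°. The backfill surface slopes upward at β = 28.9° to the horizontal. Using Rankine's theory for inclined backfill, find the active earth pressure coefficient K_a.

K_a = cos β · (cos β − √(cos²β − cos²φ)) / (cos β + √(cos²β − cos²φ)).
cos β = 0.8755, cos φ = 0.8181, √(cos²β − cos²φ) = 0.3116.
K_a = 0.8755 × (0.8755 − 0.3116)/(0.8755 + 0.3116) = 0.4159.

0.416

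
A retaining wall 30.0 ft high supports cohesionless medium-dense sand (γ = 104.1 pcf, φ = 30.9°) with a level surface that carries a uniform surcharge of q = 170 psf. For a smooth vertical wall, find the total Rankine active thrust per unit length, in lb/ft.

K_a = tan²(45° − φ/2) = 0.3214.
Soil triangle: ½ K_a γ H² = 0.5×0.3214×104.1×30.0² = 15060 lb/ft.
Surcharge rectangle: K_a q H = 0.3214×170×30.0 = 1639 lb/ft.
Total = 15060 + 1639 = 16700 lb/ft.

16700 lb/ft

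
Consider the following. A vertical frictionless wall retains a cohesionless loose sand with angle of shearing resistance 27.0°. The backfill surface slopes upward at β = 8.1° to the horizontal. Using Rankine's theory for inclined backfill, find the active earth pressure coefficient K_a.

0.389

K_a = cos β · (cos β − √(cos²β − cos²φ)) / (cos β + √(cos²β − cos²φ)).
cos β = 0.9900, cos φ = 0.8910, √(cos²β − cos²φ) = 0.4316.
K_a = 0.9900 × (0.9900 − 0.4316)/(0.9900 + 0.4316) = 0.3889.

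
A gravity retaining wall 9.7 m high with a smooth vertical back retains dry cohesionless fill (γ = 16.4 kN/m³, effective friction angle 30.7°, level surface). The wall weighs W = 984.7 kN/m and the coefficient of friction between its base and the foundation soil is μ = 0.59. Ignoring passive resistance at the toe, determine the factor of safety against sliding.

2.32

K_a = tan²(45° − 30.7°/2) = 0.3240.
P_a = ½K_aγH² = 0.5×0.3240×16.4×9.7² = 250.0 kN/m, acting at H/3 = 3.233 m above the base.
FS_sliding = μW / P_a = 0.59×984.7 / 250.0 = 2.324.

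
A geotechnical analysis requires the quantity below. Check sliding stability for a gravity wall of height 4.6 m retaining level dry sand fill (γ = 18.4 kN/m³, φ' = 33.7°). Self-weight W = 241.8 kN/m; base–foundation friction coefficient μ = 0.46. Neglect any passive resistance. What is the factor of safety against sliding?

2.00

K_a = tan²(45° − 33.7°/2) = 0.2863.
P_a = ½K_aγH² = 0.5×0.2863×18.4×4.6² = 55.74 kN/m, acting at H/3 = 1.533 m above the base.
FS_sliding = μW / P_a = 0.46×241.8 / 55.74 = 1.996.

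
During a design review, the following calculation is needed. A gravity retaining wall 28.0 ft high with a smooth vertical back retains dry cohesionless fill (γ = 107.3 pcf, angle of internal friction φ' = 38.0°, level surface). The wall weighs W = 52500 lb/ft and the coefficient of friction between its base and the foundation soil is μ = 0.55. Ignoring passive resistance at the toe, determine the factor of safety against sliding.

2.89

K_a = tan²(45° − 38.0°/2) = 0.2379.
P_a = ½K_aγH² = 0.5×0.2379×107.3×28.0² = 10010 lb/ft, acting at H/3 = 9.333 ft above the base.
FS_sliding = μW / P_a = 0.55×52500 / 10010 = 2.886.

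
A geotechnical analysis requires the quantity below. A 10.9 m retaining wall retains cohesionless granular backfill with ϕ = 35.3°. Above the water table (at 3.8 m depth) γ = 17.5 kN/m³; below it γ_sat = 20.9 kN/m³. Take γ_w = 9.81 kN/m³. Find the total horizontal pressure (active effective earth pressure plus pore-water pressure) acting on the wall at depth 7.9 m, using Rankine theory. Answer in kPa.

70.2 kPa

K_a = (1 − sin φ)/(1 + sin φ) = 0.2675.
γ' = 20.9 − 9.81 = 11.09 kN/m³.
Effective vertical stress at 7.9 m: σ'_v = 17.5×3.8 + 11.09×4.10 = 112.0 kPa.
σ'_h = K_a σ'_v = 0.2675 × 112.0 = 29.96 kPa; u = γ_w × 4.10 = 40.22 kPa.
Total σ_h = 29.96 + 40.22 = 70.18 kPa.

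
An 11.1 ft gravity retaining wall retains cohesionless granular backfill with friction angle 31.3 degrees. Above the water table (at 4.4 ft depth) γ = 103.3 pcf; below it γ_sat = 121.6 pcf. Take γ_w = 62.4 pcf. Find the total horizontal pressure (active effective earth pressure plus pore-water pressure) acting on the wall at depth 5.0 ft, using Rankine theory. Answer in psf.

192 psf

K_a = (1 − sin φ)/(1 + sin φ) = 0.3162.
γ' = 121.6 − 62.4 = 59.20 pcf.
Effective vertical stress at 5.0 ft: σ'_v = 103.3×4.4 + 59.20×0.600 = 490.0 psf.
σ'_h = K_a σ'_v = 0.3162 × 490.0 = 155.0 psf; u = γ_w × 0.600 = 37.44 psf.
Total σ_h = 155.0 + 37.44 = 192.4 psf.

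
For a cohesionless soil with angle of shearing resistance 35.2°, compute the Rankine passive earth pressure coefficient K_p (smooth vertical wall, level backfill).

K_p = (1 + sin φ)/(1 − sin φ) = tan²(45° + 35.2°/2) = 3.722.

3.72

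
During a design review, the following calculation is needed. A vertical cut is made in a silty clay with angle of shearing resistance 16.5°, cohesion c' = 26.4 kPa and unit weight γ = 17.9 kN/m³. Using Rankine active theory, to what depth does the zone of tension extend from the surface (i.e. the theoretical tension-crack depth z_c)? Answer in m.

3.95 m

K_a = tan²(45° − 16.5°/2) = 0.5576; √K_a = 0.7467.
The active pressure is zero where K_a γ z = 2c√K_a, so z_c = 2c/(γ√K_a) = 2×26.4/(17.9×0.7467) = 3.950 m.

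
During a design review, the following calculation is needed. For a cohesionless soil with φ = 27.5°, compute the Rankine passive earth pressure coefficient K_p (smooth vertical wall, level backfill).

2.72

K_p = (1 + sin φ)/(1 − sin φ) = tan²(45° + 27.5°/2) = 2.716.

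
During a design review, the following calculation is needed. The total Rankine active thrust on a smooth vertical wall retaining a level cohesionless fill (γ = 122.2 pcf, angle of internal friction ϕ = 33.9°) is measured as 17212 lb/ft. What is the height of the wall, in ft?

31.5 ft

K_a = 0.2839. P_a = ½ K_a γ H² ⇒ H = √(2P_a/(K_a γ)).
H = √(2×17212/(0.2839×122.2)) = 31.50 ft.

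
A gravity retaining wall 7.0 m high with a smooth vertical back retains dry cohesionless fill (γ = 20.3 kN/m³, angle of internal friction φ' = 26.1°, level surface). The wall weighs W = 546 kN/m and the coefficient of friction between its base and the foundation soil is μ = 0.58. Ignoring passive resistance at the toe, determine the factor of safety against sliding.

K_a = tan²(45° − 26.1°/2) = 0.3889.
P_a = ½K_aγH² = 0.5×0.3889×20.3×7.0² = 193.4 kN/m, acting at H/3 = 2.333 m above the base.
FS_sliding = μW / P_a = 0.58×546 / 193.4 = 1.637.

1.64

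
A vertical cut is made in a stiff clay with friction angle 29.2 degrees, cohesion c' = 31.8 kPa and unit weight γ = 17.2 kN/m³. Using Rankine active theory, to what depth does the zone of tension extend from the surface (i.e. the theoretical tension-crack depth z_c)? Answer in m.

K_a = tan²(45° − 29.2°/2) = 0.3442; √K_a = 0.5867.
The active pressure is zero where K_a γ z = 2c√K_a, so z_c = 2c/(γ√K_a) = 2×31.8/(17.2×0.5867) = 6.303 m.

6.30 m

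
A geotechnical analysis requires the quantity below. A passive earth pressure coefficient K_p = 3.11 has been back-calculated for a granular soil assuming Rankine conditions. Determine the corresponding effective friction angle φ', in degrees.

30.9°

K_p = (1+sin φ)/(1−sin φ) ⇒ sin φ = (K_p − 1)/(K_p + 1) = 0.5134.
φ = arcsin(0.5134) = 30.89°.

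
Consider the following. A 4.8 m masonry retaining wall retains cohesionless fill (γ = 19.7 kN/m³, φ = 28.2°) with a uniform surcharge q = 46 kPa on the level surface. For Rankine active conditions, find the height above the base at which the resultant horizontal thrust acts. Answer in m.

K_a = 0.3582.
Triangular part P₁ = ½K_aγH² = 81.29 at H/3 = 1.600 m; rectangular part P₂ = K_a q H = 79.09 at H/2 = 2.400 m.
ȳ = (P₁·1.600 + P₂·2.400)/(P₁+P₂) = 1.995 m.

1.99 m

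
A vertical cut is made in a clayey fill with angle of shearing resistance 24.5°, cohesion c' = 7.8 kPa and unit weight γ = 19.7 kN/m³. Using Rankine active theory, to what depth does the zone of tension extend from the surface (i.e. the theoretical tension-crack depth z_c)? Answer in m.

1.23 m

K_a = tan²(45° − 24.5°/2) = 0.4137; √K_a = 0.6432.
The active pressure is zero where K_a γ z = 2c√K_a, so z_c = 2c/(γ√K_a) = 2×7.8/(19.7×0.6432) = 1.231 m.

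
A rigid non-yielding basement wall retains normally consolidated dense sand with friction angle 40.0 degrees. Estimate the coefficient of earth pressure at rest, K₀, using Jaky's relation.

K₀ = 1 − sin φ' = 1 − sin 40.0° = 0.3572.

0.357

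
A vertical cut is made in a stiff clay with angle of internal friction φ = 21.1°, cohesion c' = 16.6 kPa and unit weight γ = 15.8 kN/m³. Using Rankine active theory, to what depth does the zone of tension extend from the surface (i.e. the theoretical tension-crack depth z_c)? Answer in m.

3.06 m

K_a = tan²(45° − 21.1°/2) = 0.4706; √K_a = 0.6860.
The active pressure is zero where K_a γ z = 2c√K_a, so z_c = 2c/(γ√K_a) = 2×16.6/(15.8×0.6860) = 3.063 m.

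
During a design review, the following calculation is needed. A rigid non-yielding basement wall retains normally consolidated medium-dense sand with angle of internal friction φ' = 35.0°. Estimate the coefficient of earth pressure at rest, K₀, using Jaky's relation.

K₀ = 1 − sin φ' = 1 − sin 35.0° = 0.4264.

0.426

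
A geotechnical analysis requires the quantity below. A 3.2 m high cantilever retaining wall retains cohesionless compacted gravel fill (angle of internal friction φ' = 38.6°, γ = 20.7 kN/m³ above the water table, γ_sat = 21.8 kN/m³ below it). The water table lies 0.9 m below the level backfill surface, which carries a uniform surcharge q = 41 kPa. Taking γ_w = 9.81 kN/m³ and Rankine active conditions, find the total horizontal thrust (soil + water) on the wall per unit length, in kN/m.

K_a = tan²(45° − φ/2) = 0.2316.
γ' = 21.8 − 9.81 = 11.99 kN/m³. h₂ = H − d_w = 2.3 m.
σ'_h: at surface K_a·q = 9.496; at WT K_a(q+γd_w) = 13.81; at base K_a(q+γd_w+γ'h₂) = 20.20 kPa.
P₁ = ½(9.496+13.81)×0.9 = 10.49; P₂ = ½(13.81+20.20)×2.3 = 39.11; P_w = ½γ_w h₂² = 25.95.
Total = 10.49+39.11+25.95 = 75.55 kN/m.

75.5 kN/m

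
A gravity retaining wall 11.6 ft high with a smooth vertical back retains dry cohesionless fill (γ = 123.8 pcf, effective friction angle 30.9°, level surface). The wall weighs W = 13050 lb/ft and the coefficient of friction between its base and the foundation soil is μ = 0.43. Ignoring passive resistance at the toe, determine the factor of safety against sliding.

K_a = tan²(45° − 30.9°/2) = 0.3214.
P_a = ½K_aγH² = 0.5×0.3214×123.8×11.6² = 2677 lb/ft, acting at H/3 = 3.867 ft above the base.
FS_sliding = μW / P_a = 0.43×13050 / 2677 = 2.096.

2.10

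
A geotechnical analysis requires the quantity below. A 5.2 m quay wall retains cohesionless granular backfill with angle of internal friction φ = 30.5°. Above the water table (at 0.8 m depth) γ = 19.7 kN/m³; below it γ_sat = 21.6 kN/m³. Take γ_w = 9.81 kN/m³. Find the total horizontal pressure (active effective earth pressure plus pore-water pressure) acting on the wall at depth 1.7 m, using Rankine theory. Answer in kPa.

K_a = (1 − sin φ)/(1 + sin φ) = 0.3267.
γ' = 21.6 − 9.81 = 11.79 kN/m³.
Effective vertical stress at 1.7 m: σ'_v = 19.7×0.8 + 11.79×0.900 = 26.37 kPa.
σ'_h = K_a σ'_v = 0.3267 × 26.37 = 8.615 kPa; u = γ_w × 0.900 = 8.829 kPa.
Total σ_h = 8.615 + 8.829 = 17.44 kPa.

17.4 kPa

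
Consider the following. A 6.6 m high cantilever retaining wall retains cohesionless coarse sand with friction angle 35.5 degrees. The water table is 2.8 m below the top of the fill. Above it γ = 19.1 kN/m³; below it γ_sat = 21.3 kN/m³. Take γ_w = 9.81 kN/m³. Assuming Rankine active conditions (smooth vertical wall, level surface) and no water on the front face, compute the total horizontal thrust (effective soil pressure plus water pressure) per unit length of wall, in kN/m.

167 kN/m

K_a = tan²(45° − φ/2) = 0.2653.
γ' = 21.3 − 9.81 = 11.49 kN/m³. Depth below WT = 3.8 m.
σ'_h at WT = K_a γ d_w = 14.19 kPa; at base = 14.19 + K_a γ' × 3.8 = 25.77 kPa.
P₁ (0–2.8 m) = ½×14.19×2.8 = 19.86. P₂ (2.8–6.6 m) = ½(14.19+25.77)×3.8 = 75.91.
P_w = ½ γ_w h₂² = 0.5×9.81×3.8² = 70.83. Total = 19.86+75.91+70.83 = 166.6 kN/m.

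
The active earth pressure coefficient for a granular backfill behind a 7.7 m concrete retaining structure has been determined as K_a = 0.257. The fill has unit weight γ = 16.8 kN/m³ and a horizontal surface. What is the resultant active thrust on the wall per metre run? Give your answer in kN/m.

P = ½ K_a γ H² = 0.5 × 0.257 × 16.8 × 7.7² = 128.0 kN/m.

128 kN/m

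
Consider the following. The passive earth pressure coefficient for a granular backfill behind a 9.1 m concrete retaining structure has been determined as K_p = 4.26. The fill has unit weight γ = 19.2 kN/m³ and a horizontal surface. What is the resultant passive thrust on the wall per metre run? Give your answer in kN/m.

3390 kN/m

P = ½ K_p γ H² = 0.5 × 4.26 × 19.2 × 9.1² = 3387 kN/m.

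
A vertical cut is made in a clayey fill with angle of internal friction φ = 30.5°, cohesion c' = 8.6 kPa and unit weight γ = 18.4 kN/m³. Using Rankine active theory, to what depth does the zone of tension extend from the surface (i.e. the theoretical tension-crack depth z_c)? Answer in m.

K_a = tan²(45° − 30.5°/2) = 0.3267; √K_a = 0.5715.
The active pressure is zero where K_a γ z = 2c√K_a, so z_c = 2c/(γ√K_a) = 2×8.6/(18.4×0.5715) = 1.636 m.

1.64 m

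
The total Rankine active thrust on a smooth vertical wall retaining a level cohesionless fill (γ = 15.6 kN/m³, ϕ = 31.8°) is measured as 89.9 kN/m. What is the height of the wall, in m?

K_a = 0.3098. P_a = ½ K_a γ H² ⇒ H = √(2P_a/(K_a γ)).
H = √(2×89.9/(0.3098×15.6)) = 6.100 m.

6.10 m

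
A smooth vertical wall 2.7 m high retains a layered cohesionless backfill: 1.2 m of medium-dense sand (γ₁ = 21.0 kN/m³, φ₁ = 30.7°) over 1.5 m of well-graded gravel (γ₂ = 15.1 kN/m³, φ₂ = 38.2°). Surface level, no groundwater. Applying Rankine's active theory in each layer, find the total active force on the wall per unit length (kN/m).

K_a1 = tan²(45°−30.7°/2) = 0.3240; K_a2 = tan²(45°−38.2°/2) = 0.2358.
Layer 1: σ at base = K_a1 γ₁ h₁ = 8.165 kPa; P₁ = ½×8.165×1.2 = 4.899.
Layer 2: σ_v at top = γ₁h₁ = 25.20; σ_h top = K_a2×25.20 = 5.942; σ_h base = K_a2×(25.20+15.1×1.5) = 11.28.
P₂ = ½(5.942+11.28)×1.5 = 12.92. Total P_a = 4.899+12.92 = 17.82 kN/m.

17.8 kN/m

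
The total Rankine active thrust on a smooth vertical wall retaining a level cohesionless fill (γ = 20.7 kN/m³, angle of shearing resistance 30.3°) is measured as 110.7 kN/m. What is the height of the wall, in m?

5.70 m

K_a = 0.3293. P_a = ½ K_a γ H² ⇒ H = √(2P_a/(K_a γ)).
H = √(2×110.7/(0.3293×20.7)) = 5.699 m.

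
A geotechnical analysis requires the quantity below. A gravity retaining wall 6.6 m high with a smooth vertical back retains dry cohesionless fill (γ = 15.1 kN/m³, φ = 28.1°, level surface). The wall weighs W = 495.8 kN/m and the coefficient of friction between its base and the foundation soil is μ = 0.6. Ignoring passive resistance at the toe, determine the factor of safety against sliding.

K_a = tan²(45° − 28.1°/2) = 0.3596.
P_a = ½K_aγH² = 0.5×0.3596×15.1×6.6² = 118.3 kN/m, acting at H/3 = 2.200 m above the base.
FS_sliding = μW / P_a = 0.6×495.8 / 118.3 = 2.515.

2.52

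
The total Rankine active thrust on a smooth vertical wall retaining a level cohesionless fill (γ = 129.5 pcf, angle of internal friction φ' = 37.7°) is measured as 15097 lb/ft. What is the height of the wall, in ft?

K_a = 0.2411. P_a = ½ K_a γ H² ⇒ H = √(2P_a/(K_a γ)).
H = √(2×15097/(0.2411×129.5)) = 31.10 ft.

31.1 ft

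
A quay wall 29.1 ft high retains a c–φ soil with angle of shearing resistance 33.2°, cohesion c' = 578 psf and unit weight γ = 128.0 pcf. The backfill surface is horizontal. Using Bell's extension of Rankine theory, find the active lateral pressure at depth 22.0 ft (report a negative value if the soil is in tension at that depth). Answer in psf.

K_a = (1 − sin φ)/(1 + sin φ) = 0.2924.
σ_a = K_a γ z − 2c√K_a = 0.2924×128.0×22.0 − 2×578×0.5407 = 198.2 psf.

198 psf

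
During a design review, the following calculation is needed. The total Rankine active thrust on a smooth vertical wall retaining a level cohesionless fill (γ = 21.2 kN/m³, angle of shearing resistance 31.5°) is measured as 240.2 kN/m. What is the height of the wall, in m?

K_a = 0.3136. P_a = ½ K_a γ H² ⇒ H = √(2P_a/(K_a γ)).
H = √(2×240.2/(0.3136×21.2)) = 8.500 m.

8.50 m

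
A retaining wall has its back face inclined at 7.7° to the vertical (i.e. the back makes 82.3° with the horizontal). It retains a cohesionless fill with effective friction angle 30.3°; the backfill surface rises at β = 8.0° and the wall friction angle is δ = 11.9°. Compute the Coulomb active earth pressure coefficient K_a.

0.399

K_a = sin²(α+φ) / [sin²α · sin(α−δ) · (1 + √{sin(φ+δ)sin(φ−β) / (sin(α−δ)sin(α+β))})²].
With α = 82.3°, φ = 30.3°, δ = 11.9°, β = 8.0°: K_a = 0.3987.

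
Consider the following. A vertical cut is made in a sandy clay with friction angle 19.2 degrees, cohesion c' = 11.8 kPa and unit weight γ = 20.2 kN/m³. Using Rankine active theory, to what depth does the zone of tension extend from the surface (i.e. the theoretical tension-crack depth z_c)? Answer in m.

K_a = tan²(45° − 19.2°/2) = 0.5050; √K_a = 0.7107.
The active pressure is zero where K_a γ z = 2c√K_a, so z_c = 2c/(γ√K_a) = 2×11.8/(20.2×0.7107) = 1.644 m.

1.64 m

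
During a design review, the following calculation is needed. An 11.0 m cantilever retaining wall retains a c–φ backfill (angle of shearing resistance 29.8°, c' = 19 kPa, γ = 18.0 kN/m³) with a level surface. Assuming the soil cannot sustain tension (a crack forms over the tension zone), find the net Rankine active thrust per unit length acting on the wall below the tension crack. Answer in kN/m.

K_a = 0.3360; √K_a = 0.5797.
Tension-crack depth z_c = 2c/(γ√K_a) = 2×19/(18.0×0.5797) = 3.642 m.
σ_a at base = K_a γ H − 2c√K_a = 0.3360×18.0×11.0 − 2×19×0.5797 = 44.51 kPa.
P_a = ½ × 44.51 × (H − z_c) = 0.5×44.51×7.358 = 163.7 kN/m.

164 kN/m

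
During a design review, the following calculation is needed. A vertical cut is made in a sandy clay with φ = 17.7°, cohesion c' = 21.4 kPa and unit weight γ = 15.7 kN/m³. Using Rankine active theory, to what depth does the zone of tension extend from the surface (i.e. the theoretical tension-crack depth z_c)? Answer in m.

K_a = tan²(45° − 17.7°/2) = 0.5337; √K_a = 0.7306.
The active pressure is zero where K_a γ z = 2c√K_a, so z_c = 2c/(γ√K_a) = 2×21.4/(15.7×0.7306) = 3.732 m.

3.73 m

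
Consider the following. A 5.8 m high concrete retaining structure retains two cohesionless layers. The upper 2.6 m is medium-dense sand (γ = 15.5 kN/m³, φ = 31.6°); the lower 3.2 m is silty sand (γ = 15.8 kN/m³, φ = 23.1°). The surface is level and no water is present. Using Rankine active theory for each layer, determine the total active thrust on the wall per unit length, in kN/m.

108 kN/m

K_a1 = tan²(45°−31.6°/2) = 0.3123; K_a2 = tan²(45°−23.1°/2) = 0.4364.
Layer 1: σ at base = K_a1 γ₁ h₁ = 12.59 kPa; P₁ = ½×12.59×2.6 = 16.36.
Layer 2: σ_v at top = γ₁h₁ = 40.30; σ_h top = K_a2×40.30 = 17.59; σ_h base = K_a2×(40.30+15.8×3.2) = 39.65.
P₂ = ½(17.59+39.65)×3.2 = 91.59. Total P_a = 16.36+91.59 = 108.0 kN/m.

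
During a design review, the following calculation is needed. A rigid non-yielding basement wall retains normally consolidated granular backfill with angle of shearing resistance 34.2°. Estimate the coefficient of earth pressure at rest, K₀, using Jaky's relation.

0.438

K₀ = 1 − sin φ' = 1 − sin 34.2° = 0.4379.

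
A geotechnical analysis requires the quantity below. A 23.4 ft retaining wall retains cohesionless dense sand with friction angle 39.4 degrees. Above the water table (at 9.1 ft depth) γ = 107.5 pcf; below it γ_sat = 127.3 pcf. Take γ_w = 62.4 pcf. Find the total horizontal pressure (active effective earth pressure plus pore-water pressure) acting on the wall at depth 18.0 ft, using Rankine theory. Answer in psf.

903 psf

K_a = (1 − sin φ)/(1 + sin φ) = 0.2234.
γ' = 127.3 − 62.4 = 64.90 pcf.
Effective vertical stress at 18.0 ft: σ'_v = 107.5×9.1 + 64.90×8.90 = 1556 psf.
σ'_h = K_a σ'_v = 0.2234 × 1556 = 347.6 psf; u = γ_w × 8.90 = 555.4 psf.
Total σ_h = 347.6 + 555.4 = 903.0 psf.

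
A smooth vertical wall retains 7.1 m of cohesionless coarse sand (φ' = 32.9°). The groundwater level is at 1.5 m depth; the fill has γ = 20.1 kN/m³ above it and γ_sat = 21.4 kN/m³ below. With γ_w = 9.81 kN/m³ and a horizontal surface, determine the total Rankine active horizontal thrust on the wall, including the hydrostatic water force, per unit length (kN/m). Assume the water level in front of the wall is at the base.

264 kN/m

K_a = tan²(45° − φ/2) = 0.2960.
γ' = 21.4 − 9.81 = 11.59 kN/m³. Depth below WT = 5.6 m.
σ'_h at WT = K_a γ d_w = 8.925 kPa; at base = 8.925 + K_a γ' × 5.6 = 28.14 kPa.
P₁ (0–1.5 m) = ½×8.925×1.5 = 6.694. P₂ (1.5–7.1 m) = ½(8.925+28.14)×5.6 = 103.8.
P_w = ½ γ_w h₂² = 0.5×9.81×5.6² = 153.8. Total = 6.694+103.8+153.8 = 264.3 kN/m.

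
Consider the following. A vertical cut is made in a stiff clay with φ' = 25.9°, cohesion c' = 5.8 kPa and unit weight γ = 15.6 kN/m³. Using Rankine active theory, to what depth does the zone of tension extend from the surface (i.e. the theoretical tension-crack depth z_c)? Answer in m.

1.19 m

K_a = tan²(45° − 25.9°/2) = 0.3920; √K_a = 0.6261.
The active pressure is zero where K_a γ z = 2c√K_a, so z_c = 2c/(γ√K_a) = 2×5.8/(15.6×0.6261) = 1.188 m.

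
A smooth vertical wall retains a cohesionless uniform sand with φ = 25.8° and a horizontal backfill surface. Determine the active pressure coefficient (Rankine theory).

0.394

K_a = (1 − sin φ)/(1 + sin φ) = (1 − sin 25.8°)/(1 + sin 25.8°) = 0.3935.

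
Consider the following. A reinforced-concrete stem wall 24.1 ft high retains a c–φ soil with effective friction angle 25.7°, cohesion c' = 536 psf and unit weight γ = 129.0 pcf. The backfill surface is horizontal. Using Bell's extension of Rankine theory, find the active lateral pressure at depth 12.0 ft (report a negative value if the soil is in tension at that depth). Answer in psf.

K_a = (1 − sin φ)/(1 + sin φ) = 0.3950.
σ_a = K_a γ z − 2c√K_a = 0.3950×129.0×12.0 − 2×536×0.6285 = -62.26 psf.

-62.3 psf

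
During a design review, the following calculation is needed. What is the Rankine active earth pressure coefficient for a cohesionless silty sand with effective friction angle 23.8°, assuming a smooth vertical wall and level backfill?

K_a = tan²(45° − φ/2) = tan²(33.10°) = 0.4250.

0.425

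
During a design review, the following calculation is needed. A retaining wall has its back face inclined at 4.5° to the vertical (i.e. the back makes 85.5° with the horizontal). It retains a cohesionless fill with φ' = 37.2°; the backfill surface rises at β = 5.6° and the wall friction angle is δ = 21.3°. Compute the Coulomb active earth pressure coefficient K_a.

K_a = sin²(α+φ) / [sin²α · sin(α−δ) · (1 + √{sin(φ+δ)sin(φ−β) / (sin(α−δ)sin(α+β))})²].
With α = 85.5°, φ = 37.2°, δ = 21.3°, β = 5.6°: K_a = 0.2724.

0.272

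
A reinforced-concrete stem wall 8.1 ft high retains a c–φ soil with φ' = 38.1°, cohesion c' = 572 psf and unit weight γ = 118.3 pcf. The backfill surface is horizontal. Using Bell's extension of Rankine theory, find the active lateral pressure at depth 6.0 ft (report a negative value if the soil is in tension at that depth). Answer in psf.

-389 psf

K_a = (1 − sin φ)/(1 + sin φ) = 0.2368.
σ_a = K_a γ z − 2c√K_a = 0.2368×118.3×6.0 − 2×572×0.4867 = -388.6 psf.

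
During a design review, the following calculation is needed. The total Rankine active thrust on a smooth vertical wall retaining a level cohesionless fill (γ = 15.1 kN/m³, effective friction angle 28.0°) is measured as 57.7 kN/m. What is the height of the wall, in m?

K_a = 0.3610. P_a = ½ K_a γ H² ⇒ H = √(2P_a/(K_a γ)).
H = √(2×57.7/(0.3610×15.1)) = 4.601 m.

4.60 m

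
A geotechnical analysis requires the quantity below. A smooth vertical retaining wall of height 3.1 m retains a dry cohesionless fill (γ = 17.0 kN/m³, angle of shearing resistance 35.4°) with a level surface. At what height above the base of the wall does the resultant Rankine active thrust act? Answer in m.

1.03 m

K_a = 0.2664.
The pressure distribution is triangular, so the resultant acts at H/3 above the base = 3.1/3 = 1.033 m.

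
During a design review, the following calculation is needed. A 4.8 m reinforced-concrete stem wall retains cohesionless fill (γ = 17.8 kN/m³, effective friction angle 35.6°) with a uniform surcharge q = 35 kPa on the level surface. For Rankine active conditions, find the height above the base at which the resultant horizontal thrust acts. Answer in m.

1.96 m

K_a = 0.2641.
Triangular part P₁ = ½K_aγH² = 54.16 at H/3 = 1.600 m; rectangular part P₂ = K_a q H = 44.37 at H/2 = 2.400 m.
ȳ = (P₁·1.600 + P₂·2.400)/(P₁+P₂) = 1.960 m.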